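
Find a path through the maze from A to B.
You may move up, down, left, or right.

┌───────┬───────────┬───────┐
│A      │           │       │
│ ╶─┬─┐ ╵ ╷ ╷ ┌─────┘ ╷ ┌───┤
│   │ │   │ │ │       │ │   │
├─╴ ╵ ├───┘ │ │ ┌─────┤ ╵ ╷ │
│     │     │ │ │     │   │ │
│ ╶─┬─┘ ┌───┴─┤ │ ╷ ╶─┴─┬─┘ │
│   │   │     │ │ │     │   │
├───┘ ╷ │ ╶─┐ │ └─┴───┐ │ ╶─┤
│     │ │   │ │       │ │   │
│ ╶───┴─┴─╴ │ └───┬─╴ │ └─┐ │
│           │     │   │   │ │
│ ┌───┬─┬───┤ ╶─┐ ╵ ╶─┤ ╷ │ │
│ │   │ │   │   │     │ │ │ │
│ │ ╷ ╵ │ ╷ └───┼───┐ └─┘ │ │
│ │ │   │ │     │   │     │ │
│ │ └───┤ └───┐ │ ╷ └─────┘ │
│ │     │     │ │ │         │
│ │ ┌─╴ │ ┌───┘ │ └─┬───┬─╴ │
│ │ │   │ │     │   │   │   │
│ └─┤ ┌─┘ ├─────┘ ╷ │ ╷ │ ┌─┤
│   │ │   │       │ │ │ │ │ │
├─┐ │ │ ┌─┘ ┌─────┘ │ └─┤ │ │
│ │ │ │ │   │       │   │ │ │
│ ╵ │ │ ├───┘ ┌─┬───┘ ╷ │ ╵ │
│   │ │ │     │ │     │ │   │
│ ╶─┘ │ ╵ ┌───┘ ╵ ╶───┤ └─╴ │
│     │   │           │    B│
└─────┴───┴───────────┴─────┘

Finding the shortest path through the maze:
Path length: 68 steps
Directions: right → right → right → down → right → up → right → down → down → left → left → down → left → down → left → left → down → right → right → right → right → right → up → left → up → right → right → down → down → right → right → down → right → up → right → up → left → left → left → up → up → up → right → right → right → up → right → down → down → right → up → right → down → down → left → down → right → down → down → down → down → down → left → down → down → down → right → down

Solution:

┌───────┬───────────┬───────┐
│A → → ↓│↱ ↓        │↱ ↓    │
│ ╶─┬─┐ ╵ ╷ ╷ ┌─────┘ ╷ ┌───┤
│   │ │↳ ↑│↓│ │↱ → → ↑│↓│↱ ↓│
├─╴ ╵ ├───┘ │ │ ┌─────┤ ╵ ╷ │
│     │↓ ← ↲│ │↑│     │↳ ↑│↓│
│ ╶─┬─┘ ┌───┴─┤ │ ╷ ╶─┴─┬─┘ │
│   │↓ ↲│↱ → ↓│↑│ │     │↓ ↲│
├───┘ ╷ │ ╶─┐ │ └─┴───┐ │ ╶─┤
│↓ ← ↲│ │↑ ↰│↓│↑ ← ← ↰│ │↳ ↓│
│ ╶───┴─┴─╴ │ └───┬─╴ │ └─┐ │
│↳ → → → → ↑│↳ → ↓│↱ ↑│   │↓│
│ ┌───┬─┬───┤ ╶─┐ ╵ ╶─┤ ╷ │ │
│ │   │ │   │   │↳ ↑  │ │ │↓│
│ │ ╷ ╵ │ ╷ └───┼───┐ └─┘ │ │
│ │ │   │ │     │   │     │↓│
│ │ └───┤ └───┐ │ ╷ └─────┘ │
│ │     │     │ │ │        ↓│
│ │ ┌─╴ │ ┌───┘ │ └─┬───┬─╴ │
│ │ │   │ │     │   │   │↓ ↲│
│ └─┤ ┌─┘ ├─────┘ ╷ │ ╷ │ ┌─┤
│   │ │   │       │ │ │ │↓│ │
├─┐ │ │ ┌─┘ ┌─────┘ │ └─┤ │ │
│ │ │ │ │   │       │   │↓│ │
│ ╵ │ │ ├───┘ ┌─┬───┘ ╷ │ ╵ │
│   │ │ │     │ │     │ │↳ ↓│
│ ╶─┘ │ ╵ ┌───┘ ╵ ╶───┤ └─╴ │
│     │   │           │    B│
└─────┴───┴───────────┴─────┘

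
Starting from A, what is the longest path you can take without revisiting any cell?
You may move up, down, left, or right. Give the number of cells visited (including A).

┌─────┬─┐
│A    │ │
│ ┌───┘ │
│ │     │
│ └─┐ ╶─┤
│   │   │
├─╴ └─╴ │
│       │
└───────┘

Finding longest simple path using DFS:
Start: (0, 0)
Longest path visits 12 cells
Path: A → down → down → right → down → right → right → up → left → up → right → up

Solution:

┌─────┬─┐
│A    │B│
│ ┌───┘ │
│↓│  ↱ ↑│
│ └─┐ ╶─┤
│↳ ↓│↑ ↰│
├─╴ └─╴ │
│  ↳ → ↑│
└───────┘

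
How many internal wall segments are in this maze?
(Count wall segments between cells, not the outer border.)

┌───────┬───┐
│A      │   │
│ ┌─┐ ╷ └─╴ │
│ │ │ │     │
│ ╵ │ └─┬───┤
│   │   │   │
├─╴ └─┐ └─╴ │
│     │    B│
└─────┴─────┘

Counting internal wall segments:
Total internal walls: 15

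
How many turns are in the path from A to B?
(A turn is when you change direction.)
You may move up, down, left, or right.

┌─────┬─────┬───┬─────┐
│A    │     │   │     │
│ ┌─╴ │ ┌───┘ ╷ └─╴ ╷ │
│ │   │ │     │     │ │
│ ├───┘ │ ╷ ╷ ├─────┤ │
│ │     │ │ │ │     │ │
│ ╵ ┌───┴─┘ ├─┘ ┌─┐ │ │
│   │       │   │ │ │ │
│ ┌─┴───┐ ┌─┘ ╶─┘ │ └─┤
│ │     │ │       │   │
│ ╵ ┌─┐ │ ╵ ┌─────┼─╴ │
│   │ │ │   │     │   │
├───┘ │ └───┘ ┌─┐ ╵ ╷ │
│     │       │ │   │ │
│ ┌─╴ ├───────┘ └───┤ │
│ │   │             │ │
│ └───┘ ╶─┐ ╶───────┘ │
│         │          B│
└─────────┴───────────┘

Directions: down, down, down, down, down, right, up, right, right, down, down, right, right, right, up, right, right, down, right, up, right, down, down, down
Number of turns: 12

Solution:

┌─────┬─────┬───┬─────┐
│A    │     │   │     │
│ ┌─╴ │ ┌───┘ ╷ └─╴ ╷ │
│↓│   │ │     │     │ │
│ ├───┘ │ ╷ ╷ ├─────┤ │
│↓│     │ │ │ │     │ │
│ ╵ ┌───┴─┘ ├─┘ ┌─┐ │ │
│↓  │       │   │ │ │ │
│ ┌─┴───┐ ┌─┘ ╶─┘ │ └─┤
│↓│↱ → ↓│ │       │   │
│ ╵ ┌─┐ │ ╵ ┌─────┼─╴ │
│↳ ↑│ │↓│   │↱ → ↓│↱ ↓│
├───┘ │ └───┘ ┌─┐ ╵ ╷ │
│     │↳ → → ↑│ │↳ ↑│↓│
│ ┌─╴ ├───────┘ └───┤ │
│ │   │             │↓│
│ └───┘ ╶─┐ ╶───────┘ │
│         │          B│
└─────────┴───────────┘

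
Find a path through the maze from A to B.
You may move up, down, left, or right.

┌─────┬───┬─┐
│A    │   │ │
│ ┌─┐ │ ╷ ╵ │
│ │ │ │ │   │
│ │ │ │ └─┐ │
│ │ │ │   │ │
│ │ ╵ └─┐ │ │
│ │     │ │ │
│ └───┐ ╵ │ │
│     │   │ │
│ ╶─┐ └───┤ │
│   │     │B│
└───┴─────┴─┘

Finding the shortest path through the maze:
Path length: 20 steps
Directions: right → right → down → down → down → right → down → right → up → up → left → up → up → right → down → right → down → down → down → down

Solution:

┌─────┬───┬─┐
│A → ↓│↱ ↓│ │
│ ┌─┐ │ ╷ ╵ │
│ │ │↓│↑│↳ ↓│
│ │ │ │ └─┐ │
│ │ │↓│↑ ↰│↓│
│ │ ╵ └─┐ │ │
│ │  ↳ ↓│↑│↓│
│ └───┐ ╵ │ │
│     │↳ ↑│↓│
│ ╶─┐ └───┤ │
│   │     │B│
└───┴─────┴─┘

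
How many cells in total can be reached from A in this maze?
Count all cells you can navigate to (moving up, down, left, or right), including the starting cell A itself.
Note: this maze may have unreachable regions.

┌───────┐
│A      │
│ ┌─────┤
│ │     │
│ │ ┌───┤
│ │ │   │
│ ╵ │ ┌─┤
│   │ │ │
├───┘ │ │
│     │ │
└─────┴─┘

Using BFS/flood-fill to find all reachable cells from A:
Maze size: 5 × 4 = 20 total cells
8 cell(s) are walled off and cannot be reached from A.
Reachable cells: 12

Reachable region (· marks reachable cells):

┌───────┐
│A · · ·│
│ ┌─────┤
│·│· · ·│
│ │ ┌───┤
│·│·│   │
│ ╵ │ ┌─┤
│· ·│ │ │
├───┘ │ │
│     │ │
└─────┴─┘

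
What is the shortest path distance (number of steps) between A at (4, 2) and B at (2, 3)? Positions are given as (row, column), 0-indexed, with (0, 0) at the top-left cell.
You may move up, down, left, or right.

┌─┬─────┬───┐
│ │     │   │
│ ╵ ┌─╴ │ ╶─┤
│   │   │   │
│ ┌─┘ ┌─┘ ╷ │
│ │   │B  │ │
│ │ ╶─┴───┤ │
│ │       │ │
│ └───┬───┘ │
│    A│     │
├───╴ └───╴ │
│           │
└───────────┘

Finding path from (4, 2) to (2, 3):
Path: (4,2) → (5,2) → (5,3) → (5,4) → (5,5) → (4,5) → (3,5) → (2,5) → (1,5) → (1,4) → (2,4) → (2,3)
Distance: 11 steps

Solution:

┌─┬─────┬───┐
│ │     │   │
│ ╵ ┌─╴ │ ╶─┤
│   │   │↓ ↰│
│ ┌─┘ ┌─┘ ╷ │
│ │   │B ↲│↑│
│ │ ╶─┴───┤ │
│ │       │↑│
│ └───┬───┘ │
│    A│    ↑│
├───╴ └───╴ │
│    ↳ → → ↑│
└───────────┘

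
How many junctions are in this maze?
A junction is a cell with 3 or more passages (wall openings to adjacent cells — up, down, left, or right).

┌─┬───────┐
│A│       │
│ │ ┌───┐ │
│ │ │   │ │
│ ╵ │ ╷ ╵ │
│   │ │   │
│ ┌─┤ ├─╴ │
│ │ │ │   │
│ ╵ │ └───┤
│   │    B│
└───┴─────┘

Checking each cell for number of passages:

Junctions found (3+ passages):
  (2, 0): 3 passages
  (2, 4): 3 passages
Total junctions: 2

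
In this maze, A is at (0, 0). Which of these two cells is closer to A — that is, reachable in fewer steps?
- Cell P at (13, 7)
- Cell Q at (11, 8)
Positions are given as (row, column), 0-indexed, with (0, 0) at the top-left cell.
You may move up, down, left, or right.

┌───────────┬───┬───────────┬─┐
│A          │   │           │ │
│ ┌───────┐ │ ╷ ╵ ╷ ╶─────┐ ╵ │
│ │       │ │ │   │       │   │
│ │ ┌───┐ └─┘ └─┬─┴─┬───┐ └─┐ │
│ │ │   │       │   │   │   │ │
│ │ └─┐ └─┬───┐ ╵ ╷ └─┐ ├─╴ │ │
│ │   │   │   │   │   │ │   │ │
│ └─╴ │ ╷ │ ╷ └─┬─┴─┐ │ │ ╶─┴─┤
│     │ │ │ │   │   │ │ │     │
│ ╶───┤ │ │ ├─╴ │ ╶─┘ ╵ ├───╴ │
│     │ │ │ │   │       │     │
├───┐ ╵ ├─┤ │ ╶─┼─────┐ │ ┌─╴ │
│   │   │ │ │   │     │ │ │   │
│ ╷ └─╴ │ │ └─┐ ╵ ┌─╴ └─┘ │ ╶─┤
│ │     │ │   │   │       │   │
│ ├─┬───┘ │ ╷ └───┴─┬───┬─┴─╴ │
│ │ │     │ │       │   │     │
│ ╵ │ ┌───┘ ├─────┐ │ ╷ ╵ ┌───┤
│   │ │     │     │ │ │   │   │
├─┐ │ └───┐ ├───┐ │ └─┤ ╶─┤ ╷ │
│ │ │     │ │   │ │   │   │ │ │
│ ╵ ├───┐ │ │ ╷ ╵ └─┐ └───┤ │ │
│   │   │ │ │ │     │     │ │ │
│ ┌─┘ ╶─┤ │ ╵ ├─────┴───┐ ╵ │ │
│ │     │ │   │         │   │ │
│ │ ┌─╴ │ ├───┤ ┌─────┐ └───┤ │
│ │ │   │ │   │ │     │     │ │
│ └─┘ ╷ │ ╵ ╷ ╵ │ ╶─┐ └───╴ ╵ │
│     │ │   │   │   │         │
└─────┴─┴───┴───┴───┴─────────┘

Shortest path A → P at (13, 7): 90 steps
Shortest path A → Q at (11, 8): 69 steps

Q is closer (69 steps vs 90 steps).

Path to P:

┌───────────┬───┬───────────┬─┐
│A          │↱ ↓│↱ ↓        │ │
│ ┌───────┐ │ ╷ ╵ ╷ ╶─────┐ ╵ │
│↓│↱ → → ↓│ │↑│↳ ↑│↳ → → ↓│   │
│ │ ┌───┐ └─┘ └─┬─┴─┬───┐ └─┐ │
│↓│↑│   │↳ → ↑  │   │   │↳ ↓│ │
│ │ └─┐ └─┬───┐ ╵ ╷ └─┐ ├─╴ │ │
│↓│↑ ↰│   │↓ ↰│   │   │ │↓ ↲│ │
│ └─╴ │ ╷ │ ╷ └─┬─┴─┐ │ │ ╶─┴─┤
│↳ → ↑│ │ │↓│↑ ↰│   │ │ │↳ → ↓│
│ ╶───┤ │ │ ├─╴ │ ╶─┘ ╵ ├───╴ │
│     │ │ │↓│↱ ↑│       │↓ ← ↲│
├───┐ ╵ ├─┤ │ ╶─┼─────┐ │ ┌─╴ │
│   │   │ │↓│↑ ↰│↓ ← ↰│ │↓│   │
│ ╷ └─╴ │ │ └─┐ ╵ ┌─╴ └─┘ │ ╶─┤
│ │     │ │↳ ↓│↑ ↲│  ↑ ← ↲│   │
│ ├─┬───┘ │ ╷ └───┴─┬───┬─┴─╴ │
│ │ │     │ │↳ → → ↓│   │     │
│ ╵ │ ┌───┘ ├─────┐ │ ╷ ╵ ┌───┤
│   │ │     │     │↓│ │   │↱ ↓│
├─┐ │ └───┐ ├───┐ │ └─┤ ╶─┤ ╷ │
│ │ │     │ │   │ │↳ ↓│   │↑│↓│
│ ╵ ├───┐ │ │ ╷ ╵ └─┐ └───┤ │ │
│   │   │ │ │ │     │↳ → ↓│↑│↓│
│ ┌─┘ ╶─┤ │ ╵ ├─────┴───┐ ╵ │ │
│ │     │ │   │↓ ← ← ← ↰│↳ ↑│↓│
│ │ ┌─╴ │ ├───┤ ┌─────┐ └───┤ │
│ │ │   │ │   │P│     │↑ ← ↰│↓│
│ └─┘ ╷ │ ╵ ╷ ╵ │ ╶─┐ └───╴ ╵ │
│     │ │   │   │   │      ↑ ↲│
└─────┴─┴───┴───┴───┴─────────┘

Path to Q:

┌───────────┬───┬───────────┬─┐
│A          │↱ ↓│↱ ↓        │ │
│ ┌───────┐ │ ╷ ╵ ╷ ╶─────┐ ╵ │
│↓│↱ → → ↓│ │↑│↳ ↑│↳ → → ↓│   │
│ │ ┌───┐ └─┘ └─┬─┴─┬───┐ └─┐ │
│↓│↑│   │↳ → ↑  │   │   │↳ ↓│ │
│ │ └─┐ └─┬───┐ ╵ ╷ └─┐ ├─╴ │ │
│↓│↑ ↰│   │↓ ↰│   │   │ │↓ ↲│ │
│ └─╴ │ ╷ │ ╷ └─┬─┴─┐ │ │ ╶─┴─┤
│↳ → ↑│ │ │↓│↑ ↰│   │ │ │↳ → ↓│
│ ╶───┤ │ │ ├─╴ │ ╶─┘ ╵ ├───╴ │
│     │ │ │↓│↱ ↑│       │↓ ← ↲│
├───┐ ╵ ├─┤ │ ╶─┼─────┐ │ ┌─╴ │
│   │   │ │↓│↑ ↰│↓ ← ↰│ │↓│   │
│ ╷ └─╴ │ │ └─┐ ╵ ┌─╴ └─┘ │ ╶─┤
│ │     │ │↓  │↑ ↲│  ↑ ← ↲│   │
│ ├─┬───┘ │ ╷ └───┴─┬───┬─┴─╴ │
│ │ │     │↓│       │   │     │
│ ╵ │ ┌───┘ ├─────┐ │ ╷ ╵ ┌───┤
│   │ │    ↓│     │ │ │   │   │
├─┐ │ └───┐ ├───┐ │ └─┤ ╶─┤ ╷ │
│ │ │     │↓│↱ ↓│ │   │   │ │ │
│ ╵ ├───┐ │ │ ╷ ╵ └─┐ └───┤ │ │
│   │   │ │↓│↑│↳ Q  │     │ │ │
│ ┌─┘ ╶─┤ │ ╵ ├─────┴───┐ ╵ │ │
│ │     │ │↳ ↑│         │   │ │
│ │ ┌─╴ │ ├───┤ ┌─────┐ └───┤ │
│ │ │   │ │   │ │     │     │ │
│ └─┘ ╷ │ ╵ ╷ ╵ │ ╶─┐ └───╴ ╵ │
│     │ │   │   │   │         │
└─────┴─┴───┴───┴───┴─────────┘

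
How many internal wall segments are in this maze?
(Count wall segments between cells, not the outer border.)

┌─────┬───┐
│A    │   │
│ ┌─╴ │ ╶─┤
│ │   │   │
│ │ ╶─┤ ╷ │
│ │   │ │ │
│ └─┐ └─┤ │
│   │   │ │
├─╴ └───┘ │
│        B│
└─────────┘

Counting internal wall segments:
Total internal walls: 16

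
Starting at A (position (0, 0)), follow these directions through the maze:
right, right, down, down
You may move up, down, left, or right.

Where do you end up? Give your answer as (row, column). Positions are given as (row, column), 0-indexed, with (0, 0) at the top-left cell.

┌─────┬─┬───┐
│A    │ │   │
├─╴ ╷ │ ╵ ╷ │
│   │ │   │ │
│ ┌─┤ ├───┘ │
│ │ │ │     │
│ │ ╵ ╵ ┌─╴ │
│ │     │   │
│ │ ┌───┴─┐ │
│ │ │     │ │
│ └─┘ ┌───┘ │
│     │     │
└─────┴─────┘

Following directions step by step:
Start: (0, 0)
  right: (0, 0) → (0, 1)
  right: (0, 1) → (0, 2)
  down: (0, 2) → (1, 2)
  down: (1, 2) → (2, 2)
Final position: (2, 2)

Path taken:

┌─────┬─┬───┐
│A → ↓│ │   │
├─╴ ╷ │ ╵ ╷ │
│   │↓│   │ │
│ ┌─┤ ├───┘ │
│ │ │B│     │
│ │ ╵ ╵ ┌─╴ │
│ │     │   │
│ │ ┌───┴─┐ │
│ │ │     │ │
│ └─┘ ┌───┘ │
│     │     │
└─────┴─────┘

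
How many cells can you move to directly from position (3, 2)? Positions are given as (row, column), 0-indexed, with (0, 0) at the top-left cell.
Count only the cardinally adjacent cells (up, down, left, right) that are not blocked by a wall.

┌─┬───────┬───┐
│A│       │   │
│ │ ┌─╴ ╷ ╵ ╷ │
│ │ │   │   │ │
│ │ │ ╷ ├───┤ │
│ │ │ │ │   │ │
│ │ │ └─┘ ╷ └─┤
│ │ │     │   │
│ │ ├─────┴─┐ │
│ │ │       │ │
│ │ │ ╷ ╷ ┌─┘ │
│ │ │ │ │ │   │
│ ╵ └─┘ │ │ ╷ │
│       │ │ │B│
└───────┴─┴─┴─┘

Checking passable neighbors of (3, 2):
Neighbors: (2, 2), (3, 3)
Count: 2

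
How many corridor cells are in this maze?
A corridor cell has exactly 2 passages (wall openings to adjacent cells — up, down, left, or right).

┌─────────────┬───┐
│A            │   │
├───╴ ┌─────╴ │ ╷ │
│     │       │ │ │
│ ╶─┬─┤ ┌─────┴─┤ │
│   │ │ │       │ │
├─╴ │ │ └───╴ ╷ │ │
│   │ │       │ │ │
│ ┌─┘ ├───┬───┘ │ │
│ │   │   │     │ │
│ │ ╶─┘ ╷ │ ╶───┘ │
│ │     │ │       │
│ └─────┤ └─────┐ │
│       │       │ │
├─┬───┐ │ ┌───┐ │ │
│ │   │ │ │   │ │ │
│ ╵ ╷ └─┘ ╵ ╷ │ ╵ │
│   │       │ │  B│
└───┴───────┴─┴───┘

Counting cells with exactly 2 passages:
Total corridor cells: 69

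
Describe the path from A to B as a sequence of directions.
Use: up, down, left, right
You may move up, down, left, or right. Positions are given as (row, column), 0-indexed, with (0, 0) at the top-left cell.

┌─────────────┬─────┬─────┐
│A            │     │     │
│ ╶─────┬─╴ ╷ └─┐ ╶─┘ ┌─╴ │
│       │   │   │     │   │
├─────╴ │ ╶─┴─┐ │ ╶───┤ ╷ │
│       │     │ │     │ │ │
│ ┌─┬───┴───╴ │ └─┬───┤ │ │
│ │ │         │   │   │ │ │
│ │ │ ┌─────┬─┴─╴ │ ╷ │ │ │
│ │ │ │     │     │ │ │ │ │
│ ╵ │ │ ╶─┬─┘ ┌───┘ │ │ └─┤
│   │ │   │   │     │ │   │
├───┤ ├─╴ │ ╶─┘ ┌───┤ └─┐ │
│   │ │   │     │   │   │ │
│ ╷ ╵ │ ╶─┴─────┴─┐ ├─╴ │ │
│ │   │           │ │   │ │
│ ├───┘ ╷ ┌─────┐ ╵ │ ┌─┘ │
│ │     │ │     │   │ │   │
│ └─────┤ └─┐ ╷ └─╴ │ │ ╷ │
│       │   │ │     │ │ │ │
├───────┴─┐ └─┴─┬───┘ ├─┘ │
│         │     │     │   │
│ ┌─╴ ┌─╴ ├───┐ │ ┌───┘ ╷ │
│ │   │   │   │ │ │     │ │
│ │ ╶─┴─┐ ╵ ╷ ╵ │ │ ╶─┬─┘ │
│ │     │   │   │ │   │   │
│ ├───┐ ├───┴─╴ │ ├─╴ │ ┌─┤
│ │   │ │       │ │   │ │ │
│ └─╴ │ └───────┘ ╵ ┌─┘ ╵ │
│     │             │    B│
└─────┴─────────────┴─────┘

Finding the path and converting it to directions:
Path through cells: (0,0) → (0,1) → (0,2) → (0,3) → (0,4) → (0,5) → (0,6) → (1,6) → (1,7) → (2,7) → (3,7) → (3,8) → (4,8) → (4,7) → (4,6) → (5,6) → (5,5) → (6,5) → (6,6) → (6,7) → (5,7) → (5,8) → (5,9) → (4,9) → (3,9) → (3,10) → (4,10) → (5,10) → (6,10) → (6,11) → (7,11) → (7,10) → (8,10) → (9,10) → (10,10) → (10,9) → (10,8) → (11,8) → (12,8) → (13,8) → (14,8) → (14,9) → (13,9) → (13,10) → (12,10) → (12,9) → (11,9) → (11,10) → (11,11) → (10,11) → (10,12) → (11,12) → (12,12) → (12,11) → (13,11) → (14,11) → (14,12)
Directions: right, right, right, right, right, right, down, right, down, down, right, down, left, left, down, left, down, right, right, up, right, right, up, up, right, down, down, down, right, down, left, down, down, down, left, left, down, down, down, down, right, up, right, up, left, up, right, right, up, right, down, down, left, down, down, right

Solution:

┌─────────────┬─────┬─────┐
│A → → → → → ↓│     │     │
│ ╶─────┬─╴ ╷ └─┐ ╶─┘ ┌─╴ │
│       │   │↳ ↓│     │   │
├─────╴ │ ╶─┴─┐ │ ╶───┤ ╷ │
│       │     │↓│     │ │ │
│ ┌─┬───┴───╴ │ └─┬───┤ │ │
│ │ │         │↳ ↓│↱ ↓│ │ │
│ │ │ ┌─────┬─┴─╴ │ ╷ │ │ │
│ │ │ │     │↓ ← ↲│↑│↓│ │ │
│ ╵ │ │ ╶─┬─┘ ┌───┘ │ │ └─┤
│   │ │   │↓ ↲│↱ → ↑│↓│   │
├───┤ ├─╴ │ ╶─┘ ┌───┤ └─┐ │
│   │ │   │↳ → ↑│   │↳ ↓│ │
│ ╷ ╵ │ ╶─┴─────┴─┐ ├─╴ │ │
│ │   │           │ │↓ ↲│ │
│ ├───┘ ╷ ┌─────┐ ╵ │ ┌─┘ │
│ │     │ │     │   │↓│   │
│ └─────┤ └─┐ ╷ └─╴ │ │ ╷ │
│       │   │ │     │↓│ │ │
├───────┴─┐ └─┴─┬───┘ ├─┘ │
│         │     │↓ ← ↲│↱ ↓│
│ ┌─╴ ┌─╴ ├───┐ │ ┌───┘ ╷ │
│ │   │   │   │ │↓│↱ → ↑│↓│
│ │ ╶─┴─┐ ╵ ╷ ╵ │ │ ╶─┬─┘ │
│ │     │   │   │↓│↑ ↰│↓ ↲│
│ ├───┐ ├───┴─╴ │ ├─╴ │ ┌─┤
│ │   │ │       │↓│↱ ↑│↓│ │
│ └─╴ │ └───────┘ ╵ ┌─┘ ╵ │
│     │          ↳ ↑│  ↳ B│
└─────┴─────────────┴─────┘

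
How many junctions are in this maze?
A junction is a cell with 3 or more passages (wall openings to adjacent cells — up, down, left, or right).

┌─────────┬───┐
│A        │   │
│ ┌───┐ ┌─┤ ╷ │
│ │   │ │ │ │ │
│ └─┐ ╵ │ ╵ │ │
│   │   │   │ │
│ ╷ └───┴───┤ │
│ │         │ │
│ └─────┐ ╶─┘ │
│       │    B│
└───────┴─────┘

Checking each cell for number of passages:

Junctions found (3+ passages):
  (0, 3): 3 passages
  (2, 0): 3 passages
  (3, 4): 3 passages
Total junctions: 3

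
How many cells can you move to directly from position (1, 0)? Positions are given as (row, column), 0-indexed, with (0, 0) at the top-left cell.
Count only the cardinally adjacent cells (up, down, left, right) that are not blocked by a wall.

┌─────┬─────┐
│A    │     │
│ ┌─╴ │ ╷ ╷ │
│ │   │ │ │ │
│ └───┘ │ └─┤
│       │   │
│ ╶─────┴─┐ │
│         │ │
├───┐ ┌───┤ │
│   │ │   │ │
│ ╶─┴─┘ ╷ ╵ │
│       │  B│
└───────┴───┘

Checking passable neighbors of (1, 0):
Neighbors: (0, 0), (2, 0)
Count: 2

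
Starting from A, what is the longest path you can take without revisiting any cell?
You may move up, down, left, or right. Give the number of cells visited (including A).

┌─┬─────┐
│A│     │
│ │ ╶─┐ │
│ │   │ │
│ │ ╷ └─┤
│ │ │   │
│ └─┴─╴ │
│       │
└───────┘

Finding longest simple path using DFS:
Start: (0, 0)
Longest path visits 15 cells
Path: A → down → down → down → right → right → right → up → left → up → left → up → right → right → down

Solution:

┌─┬─────┐
│A│↱ → ↓│
│ │ ╶─┐ │
│↓│↑ ↰│B│
│ │ ╷ └─┤
│↓│ │↑ ↰│
│ └─┴─╴ │
│↳ → → ↑│
└───────┘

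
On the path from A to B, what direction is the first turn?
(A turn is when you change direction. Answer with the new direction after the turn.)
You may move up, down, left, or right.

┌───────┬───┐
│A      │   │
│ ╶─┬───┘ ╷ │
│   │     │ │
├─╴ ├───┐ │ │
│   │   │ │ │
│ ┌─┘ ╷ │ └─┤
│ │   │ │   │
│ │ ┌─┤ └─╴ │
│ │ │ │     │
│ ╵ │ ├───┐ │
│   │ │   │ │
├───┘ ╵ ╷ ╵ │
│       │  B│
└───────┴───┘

Directions: down, right, down, left, down, down, down, right, up, up, right, up, right, down, down, right, right, down, down
First turn direction: right

Solution:

┌───────┬───┐
│A      │   │
│ ╶─┬───┘ ╷ │
│↳ ↓│     │ │
├─╴ ├───┐ │ │
│↓ ↲│↱ ↓│ │ │
│ ┌─┘ ╷ │ └─┤
│↓│↱ ↑│↓│   │
│ │ ┌─┤ └─╴ │
│↓│↑│ │↳ → ↓│
│ ╵ │ ├───┐ │
│↳ ↑│ │   │↓│
├───┘ ╵ ╷ ╵ │
│       │  B│
└───────┴───┘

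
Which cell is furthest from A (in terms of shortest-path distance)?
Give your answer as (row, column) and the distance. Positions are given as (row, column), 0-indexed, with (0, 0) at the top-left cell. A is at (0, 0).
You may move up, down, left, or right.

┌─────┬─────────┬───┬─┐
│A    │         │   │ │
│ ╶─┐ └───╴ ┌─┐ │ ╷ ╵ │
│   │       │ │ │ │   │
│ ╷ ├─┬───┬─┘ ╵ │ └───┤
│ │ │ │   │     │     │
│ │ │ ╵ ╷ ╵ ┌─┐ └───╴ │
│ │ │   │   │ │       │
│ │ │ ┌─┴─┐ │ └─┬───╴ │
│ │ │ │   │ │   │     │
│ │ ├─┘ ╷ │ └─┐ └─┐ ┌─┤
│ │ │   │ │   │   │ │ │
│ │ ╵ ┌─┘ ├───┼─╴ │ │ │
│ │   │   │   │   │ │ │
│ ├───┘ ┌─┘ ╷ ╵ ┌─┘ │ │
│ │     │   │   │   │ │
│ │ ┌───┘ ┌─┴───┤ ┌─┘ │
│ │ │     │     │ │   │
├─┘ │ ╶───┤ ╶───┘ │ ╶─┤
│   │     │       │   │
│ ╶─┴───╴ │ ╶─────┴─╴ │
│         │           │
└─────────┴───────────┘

Computing BFS distances from A to all cells:
Furthest cell: (3, 6)
Distance: 45 steps

Path from A to the furthest cell:

┌─────┬─────────┬───┬─┐
│A    │         │   │ │
│ ╶─┐ └───╴ ┌─┐ │ ╷ ╵ │
│↳ ↓│       │ │ │ │   │
│ ╷ ├─┬───┬─┘ ╵ │ └───┤
│ │↓│ │   │     │     │
│ │ │ ╵ ╷ ╵ ┌─┐ └───╴ │
│ │↓│   │   │B│       │
│ │ │ ┌─┴─┐ │ └─┬───╴ │
│ │↓│ │↱ ↓│ │↑ ↰│     │
│ │ ├─┘ ╷ │ └─┐ └─┐ ┌─┤
│ │↓│↱ ↑│↓│   │↑ ↰│ │ │
│ │ ╵ ┌─┘ ├───┼─╴ │ │ │
│ │↳ ↑│↓ ↲│↱ ↓│↱ ↑│ │ │
│ ├───┘ ┌─┘ ╷ ╵ ┌─┘ │ │
│ │↓ ← ↲│↱ ↑│↳ ↑│   │ │
│ │ ┌───┘ ┌─┴───┤ ┌─┘ │
│ │↓│↱ → ↑│     │ │   │
├─┘ │ ╶───┤ ╶───┘ │ ╶─┤
│↓ ↲│↑ ← ↰│       │   │
│ ╶─┴───╴ │ ╶─────┴─╴ │
│↳ → → → ↑│           │
└─────────┴───────────┘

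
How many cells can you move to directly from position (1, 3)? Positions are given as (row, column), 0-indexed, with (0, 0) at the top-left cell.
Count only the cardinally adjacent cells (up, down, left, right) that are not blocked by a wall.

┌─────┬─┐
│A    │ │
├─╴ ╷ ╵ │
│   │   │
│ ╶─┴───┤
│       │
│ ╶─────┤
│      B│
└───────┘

Checking passable neighbors of (1, 3):
Neighbors: (0, 3), (1, 2)
Count: 2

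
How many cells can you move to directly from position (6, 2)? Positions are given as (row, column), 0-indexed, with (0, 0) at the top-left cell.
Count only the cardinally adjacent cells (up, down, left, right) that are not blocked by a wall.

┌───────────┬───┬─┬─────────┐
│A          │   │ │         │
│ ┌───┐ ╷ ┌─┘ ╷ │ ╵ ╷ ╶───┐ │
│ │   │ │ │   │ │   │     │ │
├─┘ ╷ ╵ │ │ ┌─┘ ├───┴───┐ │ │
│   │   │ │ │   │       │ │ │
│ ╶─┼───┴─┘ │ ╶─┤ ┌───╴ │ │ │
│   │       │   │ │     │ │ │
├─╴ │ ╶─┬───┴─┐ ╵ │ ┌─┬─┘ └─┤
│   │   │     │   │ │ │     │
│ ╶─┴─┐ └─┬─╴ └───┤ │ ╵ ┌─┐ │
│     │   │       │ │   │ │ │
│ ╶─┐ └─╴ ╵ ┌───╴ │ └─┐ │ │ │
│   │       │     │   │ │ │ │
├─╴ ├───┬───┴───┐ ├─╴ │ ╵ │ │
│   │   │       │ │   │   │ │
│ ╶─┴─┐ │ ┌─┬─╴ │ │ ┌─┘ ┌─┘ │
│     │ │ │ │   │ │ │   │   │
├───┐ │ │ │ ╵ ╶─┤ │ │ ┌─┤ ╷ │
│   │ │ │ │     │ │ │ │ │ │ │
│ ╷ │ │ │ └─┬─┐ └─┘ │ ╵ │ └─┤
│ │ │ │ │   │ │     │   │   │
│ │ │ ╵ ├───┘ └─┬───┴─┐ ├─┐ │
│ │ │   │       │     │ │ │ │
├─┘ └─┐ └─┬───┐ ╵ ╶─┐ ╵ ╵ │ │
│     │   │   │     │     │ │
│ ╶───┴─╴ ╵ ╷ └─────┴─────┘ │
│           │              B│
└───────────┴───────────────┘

Checking passable neighbors of (6, 2):
Neighbors: (5, 2), (6, 3)
Count: 2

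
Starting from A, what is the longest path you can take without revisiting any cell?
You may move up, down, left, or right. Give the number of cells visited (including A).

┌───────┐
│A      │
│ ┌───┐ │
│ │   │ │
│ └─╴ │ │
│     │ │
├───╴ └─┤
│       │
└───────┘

Finding longest simple path using DFS:
Start: (0, 0)
Longest path visits 8 cells
Path: A → down → down → right → right → down → left → left

Solution:

┌───────┐
│A      │
│ ┌───┐ │
│↓│   │ │
│ └─╴ │ │
│↳ → ↓│ │
├───╴ └─┤
│B ← ↲  │
└───────┘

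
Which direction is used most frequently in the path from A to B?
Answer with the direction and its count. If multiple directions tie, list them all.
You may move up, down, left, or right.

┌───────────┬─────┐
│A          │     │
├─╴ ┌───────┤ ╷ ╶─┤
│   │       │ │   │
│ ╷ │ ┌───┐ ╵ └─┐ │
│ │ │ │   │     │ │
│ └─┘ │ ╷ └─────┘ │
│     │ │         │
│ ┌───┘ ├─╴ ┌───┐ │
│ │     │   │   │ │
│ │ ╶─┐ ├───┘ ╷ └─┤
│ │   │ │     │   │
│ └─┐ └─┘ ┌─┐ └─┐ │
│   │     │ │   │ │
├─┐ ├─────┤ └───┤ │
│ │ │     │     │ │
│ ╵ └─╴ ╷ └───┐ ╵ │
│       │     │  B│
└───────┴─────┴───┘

Directions: right, down, left, down, down, right, right, up, up, right, right, right, down, right, up, up, right, down, right, down, down, left, left, left, left, up, left, down, down, left, left, down, right, down, right, right, up, right, right, up, right, down, right, down, down, down
Counts: {'right': 16, 'down': 15, 'left': 8, 'up': 7}
Most common: right (16 times)

Solution:

┌───────────┬─────┐
│A ↓        │↱ ↓  │
├─╴ ┌───────┤ ╷ ╶─┤
│↓ ↲│↱ → → ↓│↑│↳ ↓│
│ ╷ │ ┌───┐ ╵ └─┐ │
│↓│ │↑│↓ ↰│↳ ↑  │↓│
│ └─┘ │ ╷ └─────┘ │
│↳ → ↑│↓│↑ ← ← ← ↲│
│ ┌───┘ ├─╴ ┌───┐ │
│ │↓ ← ↲│   │↱ ↓│ │
│ │ ╶─┐ ├───┘ ╷ └─┤
│ │↳ ↓│ │↱ → ↑│↳ ↓│
│ └─┐ └─┘ ┌─┐ └─┐ │
│   │↳ → ↑│ │   │↓│
├─┐ ├─────┤ └───┤ │
│ │ │     │     │↓│
│ ╵ └─╴ ╷ └───┐ ╵ │
│       │     │  B│
└───────┴─────┴───┘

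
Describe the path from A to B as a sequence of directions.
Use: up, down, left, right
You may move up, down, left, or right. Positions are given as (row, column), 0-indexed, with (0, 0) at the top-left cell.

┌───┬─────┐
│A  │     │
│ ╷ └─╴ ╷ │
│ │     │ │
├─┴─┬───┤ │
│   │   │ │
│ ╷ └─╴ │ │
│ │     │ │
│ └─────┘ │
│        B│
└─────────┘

Finding the path and converting it to directions:
Path through cells: (0,0) → (0,1) → (1,1) → (1,2) → (1,3) → (0,3) → (0,4) → (1,4) → (2,4) → (3,4) → (4,4)
Directions: right, down, right, right, up, right, down, down, down, down

Solution:

┌───┬─────┐
│A ↓│  ↱ ↓│
│ ╷ └─╴ ╷ │
│ │↳ → ↑│↓│
├─┴─┬───┤ │
│   │   │↓│
│ ╷ └─╴ │ │
│ │     │↓│
│ └─────┘ │
│        B│
└─────────┘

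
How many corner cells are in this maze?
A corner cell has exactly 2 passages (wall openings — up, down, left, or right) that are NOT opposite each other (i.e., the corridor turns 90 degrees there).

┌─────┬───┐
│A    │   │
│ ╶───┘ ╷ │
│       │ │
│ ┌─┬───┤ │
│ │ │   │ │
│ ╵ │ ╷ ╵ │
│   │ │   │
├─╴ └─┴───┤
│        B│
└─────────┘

Counting corner cells (2 non-opposite passages):
Total corners: 9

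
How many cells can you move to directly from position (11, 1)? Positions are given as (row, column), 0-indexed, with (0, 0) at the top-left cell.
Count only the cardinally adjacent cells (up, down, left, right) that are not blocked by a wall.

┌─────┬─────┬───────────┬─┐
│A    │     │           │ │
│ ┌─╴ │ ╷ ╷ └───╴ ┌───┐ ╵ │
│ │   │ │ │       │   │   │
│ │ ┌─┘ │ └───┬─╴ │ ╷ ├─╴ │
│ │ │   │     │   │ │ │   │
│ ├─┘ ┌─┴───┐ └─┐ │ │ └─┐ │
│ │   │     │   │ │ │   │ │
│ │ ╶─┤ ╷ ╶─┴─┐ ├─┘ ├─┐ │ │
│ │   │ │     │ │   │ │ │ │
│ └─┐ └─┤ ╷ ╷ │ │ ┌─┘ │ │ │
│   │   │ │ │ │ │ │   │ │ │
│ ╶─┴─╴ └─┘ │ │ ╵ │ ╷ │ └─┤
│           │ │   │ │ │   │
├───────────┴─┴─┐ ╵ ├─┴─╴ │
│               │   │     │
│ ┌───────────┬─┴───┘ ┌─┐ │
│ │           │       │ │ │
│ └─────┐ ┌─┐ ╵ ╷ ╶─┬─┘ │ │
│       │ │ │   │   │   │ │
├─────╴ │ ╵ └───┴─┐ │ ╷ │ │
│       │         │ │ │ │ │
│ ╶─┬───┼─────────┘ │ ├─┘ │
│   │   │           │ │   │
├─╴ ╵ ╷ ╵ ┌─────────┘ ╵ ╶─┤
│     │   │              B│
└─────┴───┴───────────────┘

Checking passable neighbors of (11, 1):
Neighbors: (12, 1), (11, 0)
Count: 2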